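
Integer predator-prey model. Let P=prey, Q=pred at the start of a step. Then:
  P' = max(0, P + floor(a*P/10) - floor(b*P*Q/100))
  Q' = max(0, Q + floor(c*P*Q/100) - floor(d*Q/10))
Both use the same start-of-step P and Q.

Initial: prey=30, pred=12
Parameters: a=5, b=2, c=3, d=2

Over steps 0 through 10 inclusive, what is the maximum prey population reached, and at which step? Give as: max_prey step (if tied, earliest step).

Answer: 42 2

Derivation:
Step 1: prey: 30+15-7=38; pred: 12+10-2=20
Step 2: prey: 38+19-15=42; pred: 20+22-4=38
Step 3: prey: 42+21-31=32; pred: 38+47-7=78
Step 4: prey: 32+16-49=0; pred: 78+74-15=137
Step 5: prey: 0+0-0=0; pred: 137+0-27=110
Step 6: prey: 0+0-0=0; pred: 110+0-22=88
Step 7: prey: 0+0-0=0; pred: 88+0-17=71
Step 8: prey: 0+0-0=0; pred: 71+0-14=57
Step 9: prey: 0+0-0=0; pred: 57+0-11=46
Step 10: prey: 0+0-0=0; pred: 46+0-9=37
Max prey = 42 at step 2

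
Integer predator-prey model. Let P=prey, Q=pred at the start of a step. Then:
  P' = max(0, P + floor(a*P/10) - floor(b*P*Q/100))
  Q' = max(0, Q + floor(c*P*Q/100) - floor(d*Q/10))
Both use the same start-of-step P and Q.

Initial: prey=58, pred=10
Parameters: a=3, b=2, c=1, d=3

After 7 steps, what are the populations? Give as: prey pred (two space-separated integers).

Answer: 10 39

Derivation:
Step 1: prey: 58+17-11=64; pred: 10+5-3=12
Step 2: prey: 64+19-15=68; pred: 12+7-3=16
Step 3: prey: 68+20-21=67; pred: 16+10-4=22
Step 4: prey: 67+20-29=58; pred: 22+14-6=30
Step 5: prey: 58+17-34=41; pred: 30+17-9=38
Step 6: prey: 41+12-31=22; pred: 38+15-11=42
Step 7: prey: 22+6-18=10; pred: 42+9-12=39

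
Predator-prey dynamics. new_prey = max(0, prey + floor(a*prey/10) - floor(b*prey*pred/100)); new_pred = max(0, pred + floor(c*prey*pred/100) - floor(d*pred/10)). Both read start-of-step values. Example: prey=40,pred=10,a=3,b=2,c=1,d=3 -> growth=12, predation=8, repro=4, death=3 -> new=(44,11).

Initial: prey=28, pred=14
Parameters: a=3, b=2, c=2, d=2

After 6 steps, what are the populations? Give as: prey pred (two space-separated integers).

Answer: 2 39

Derivation:
Step 1: prey: 28+8-7=29; pred: 14+7-2=19
Step 2: prey: 29+8-11=26; pred: 19+11-3=27
Step 3: prey: 26+7-14=19; pred: 27+14-5=36
Step 4: prey: 19+5-13=11; pred: 36+13-7=42
Step 5: prey: 11+3-9=5; pred: 42+9-8=43
Step 6: prey: 5+1-4=2; pred: 43+4-8=39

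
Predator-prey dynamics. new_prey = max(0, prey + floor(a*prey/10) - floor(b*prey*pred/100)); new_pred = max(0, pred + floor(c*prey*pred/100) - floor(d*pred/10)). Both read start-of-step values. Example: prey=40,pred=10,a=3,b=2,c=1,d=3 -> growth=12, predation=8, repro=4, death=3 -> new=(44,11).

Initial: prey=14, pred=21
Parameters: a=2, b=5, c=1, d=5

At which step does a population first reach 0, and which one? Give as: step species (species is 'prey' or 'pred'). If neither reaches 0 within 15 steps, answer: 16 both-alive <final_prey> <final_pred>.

Answer: 16 both-alive 1 1

Derivation:
Step 1: prey: 14+2-14=2; pred: 21+2-10=13
Step 2: prey: 2+0-1=1; pred: 13+0-6=7
Step 3: prey: 1+0-0=1; pred: 7+0-3=4
Step 4: prey: 1+0-0=1; pred: 4+0-2=2
Step 5: prey: 1+0-0=1; pred: 2+0-1=1
Step 6: prey: 1+0-0=1; pred: 1+0-0=1
Steps 7-15: state stable at prey=1, pred=1 (no change)
No extinction within 15 steps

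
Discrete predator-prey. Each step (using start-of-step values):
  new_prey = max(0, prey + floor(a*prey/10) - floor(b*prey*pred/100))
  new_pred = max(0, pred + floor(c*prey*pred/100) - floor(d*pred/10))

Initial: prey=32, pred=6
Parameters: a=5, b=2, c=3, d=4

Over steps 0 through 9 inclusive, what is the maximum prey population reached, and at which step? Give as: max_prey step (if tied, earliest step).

Answer: 67 3

Derivation:
Step 1: prey: 32+16-3=45; pred: 6+5-2=9
Step 2: prey: 45+22-8=59; pred: 9+12-3=18
Step 3: prey: 59+29-21=67; pred: 18+31-7=42
Step 4: prey: 67+33-56=44; pred: 42+84-16=110
Step 5: prey: 44+22-96=0; pred: 110+145-44=211
Step 6: prey: 0+0-0=0; pred: 211+0-84=127
Step 7: prey: 0+0-0=0; pred: 127+0-50=77
Step 8: prey: 0+0-0=0; pred: 77+0-30=47
Step 9: prey: 0+0-0=0; pred: 47+0-18=29
Max prey = 67 at step 3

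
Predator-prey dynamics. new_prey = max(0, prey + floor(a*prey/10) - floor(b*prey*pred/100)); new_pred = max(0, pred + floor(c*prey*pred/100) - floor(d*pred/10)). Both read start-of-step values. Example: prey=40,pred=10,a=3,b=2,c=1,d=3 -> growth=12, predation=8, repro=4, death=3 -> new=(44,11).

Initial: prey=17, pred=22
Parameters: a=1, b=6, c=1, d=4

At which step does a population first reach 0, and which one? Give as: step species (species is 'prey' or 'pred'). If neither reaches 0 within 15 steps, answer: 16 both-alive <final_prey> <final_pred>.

Answer: 1 prey

Derivation:
Step 1: prey: 17+1-22=0; pred: 22+3-8=17
First extinction: prey at step 1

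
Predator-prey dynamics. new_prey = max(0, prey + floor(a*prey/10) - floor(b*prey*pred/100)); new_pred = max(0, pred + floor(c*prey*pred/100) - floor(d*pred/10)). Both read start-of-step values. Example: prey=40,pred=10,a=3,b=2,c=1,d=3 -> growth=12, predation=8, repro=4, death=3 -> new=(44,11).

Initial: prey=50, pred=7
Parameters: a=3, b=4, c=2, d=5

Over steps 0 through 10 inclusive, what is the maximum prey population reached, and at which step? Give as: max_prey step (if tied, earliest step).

Step 1: prey: 50+15-14=51; pred: 7+7-3=11
Step 2: prey: 51+15-22=44; pred: 11+11-5=17
Step 3: prey: 44+13-29=28; pred: 17+14-8=23
Step 4: prey: 28+8-25=11; pred: 23+12-11=24
Step 5: prey: 11+3-10=4; pred: 24+5-12=17
Step 6: prey: 4+1-2=3; pred: 17+1-8=10
Step 7: prey: 3+0-1=2; pred: 10+0-5=5
Step 8: prey: 2+0-0=2; pred: 5+0-2=3
Step 9: prey: 2+0-0=2; pred: 3+0-1=2
Step 10: prey: 2+0-0=2; pred: 2+0-1=1
Max prey = 51 at step 1

Answer: 51 1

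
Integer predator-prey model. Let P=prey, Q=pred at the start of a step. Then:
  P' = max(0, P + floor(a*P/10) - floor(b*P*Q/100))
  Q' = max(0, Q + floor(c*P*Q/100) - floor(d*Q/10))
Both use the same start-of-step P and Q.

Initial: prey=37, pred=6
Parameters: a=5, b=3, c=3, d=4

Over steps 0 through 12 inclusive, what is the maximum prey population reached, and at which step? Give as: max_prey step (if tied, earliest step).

Step 1: prey: 37+18-6=49; pred: 6+6-2=10
Step 2: prey: 49+24-14=59; pred: 10+14-4=20
Step 3: prey: 59+29-35=53; pred: 20+35-8=47
Step 4: prey: 53+26-74=5; pred: 47+74-18=103
Step 5: prey: 5+2-15=0; pred: 103+15-41=77
Step 6: prey: 0+0-0=0; pred: 77+0-30=47
Step 7: prey: 0+0-0=0; pred: 47+0-18=29
Step 8: prey: 0+0-0=0; pred: 29+0-11=18
Step 9: prey: 0+0-0=0; pred: 18+0-7=11
Step 10: prey: 0+0-0=0; pred: 11+0-4=7
Step 11: prey: 0+0-0=0; pred: 7+0-2=5
Step 12: prey: 0+0-0=0; pred: 5+0-2=3
Max prey = 59 at step 2

Answer: 59 2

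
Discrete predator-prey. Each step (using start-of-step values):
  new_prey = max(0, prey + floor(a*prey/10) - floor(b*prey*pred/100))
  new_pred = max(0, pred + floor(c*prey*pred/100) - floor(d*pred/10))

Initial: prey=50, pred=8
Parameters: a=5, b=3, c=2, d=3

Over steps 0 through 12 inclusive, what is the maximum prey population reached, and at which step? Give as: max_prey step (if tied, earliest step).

Answer: 68 2

Derivation:
Step 1: prey: 50+25-12=63; pred: 8+8-2=14
Step 2: prey: 63+31-26=68; pred: 14+17-4=27
Step 3: prey: 68+34-55=47; pred: 27+36-8=55
Step 4: prey: 47+23-77=0; pred: 55+51-16=90
Step 5: prey: 0+0-0=0; pred: 90+0-27=63
Step 6: prey: 0+0-0=0; pred: 63+0-18=45
Step 7: prey: 0+0-0=0; pred: 45+0-13=32
Step 8: prey: 0+0-0=0; pred: 32+0-9=23
Step 9: prey: 0+0-0=0; pred: 23+0-6=17
Step 10: prey: 0+0-0=0; pred: 17+0-5=12
Step 11: prey: 0+0-0=0; pred: 12+0-3=9
Step 12: prey: 0+0-0=0; pred: 9+0-2=7
Max prey = 68 at step 2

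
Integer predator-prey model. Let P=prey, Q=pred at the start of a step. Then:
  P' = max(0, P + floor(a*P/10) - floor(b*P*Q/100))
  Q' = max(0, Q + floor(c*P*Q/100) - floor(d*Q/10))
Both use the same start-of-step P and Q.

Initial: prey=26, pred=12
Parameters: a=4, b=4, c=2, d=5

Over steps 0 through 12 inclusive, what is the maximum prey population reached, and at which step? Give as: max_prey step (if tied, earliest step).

Answer: 35 11

Derivation:
Step 1: prey: 26+10-12=24; pred: 12+6-6=12
Step 2: prey: 24+9-11=22; pred: 12+5-6=11
Step 3: prey: 22+8-9=21; pred: 11+4-5=10
Step 4: prey: 21+8-8=21; pred: 10+4-5=9
Step 5: prey: 21+8-7=22; pred: 9+3-4=8
Step 6: prey: 22+8-7=23; pred: 8+3-4=7
Step 7: prey: 23+9-6=26; pred: 7+3-3=7
Step 8: prey: 26+10-7=29; pred: 7+3-3=7
Step 9: prey: 29+11-8=32; pred: 7+4-3=8
Step 10: prey: 32+12-10=34; pred: 8+5-4=9
Step 11: prey: 34+13-12=35; pred: 9+6-4=11
Step 12: prey: 35+14-15=34; pred: 11+7-5=13
Max prey = 35 at step 11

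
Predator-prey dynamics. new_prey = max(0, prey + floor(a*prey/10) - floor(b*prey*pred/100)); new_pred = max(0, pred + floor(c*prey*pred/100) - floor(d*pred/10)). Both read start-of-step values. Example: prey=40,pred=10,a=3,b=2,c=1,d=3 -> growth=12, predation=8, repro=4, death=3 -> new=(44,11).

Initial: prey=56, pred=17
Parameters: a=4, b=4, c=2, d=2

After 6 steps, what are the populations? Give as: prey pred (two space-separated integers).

Answer: 0 25

Derivation:
Step 1: prey: 56+22-38=40; pred: 17+19-3=33
Step 2: prey: 40+16-52=4; pred: 33+26-6=53
Step 3: prey: 4+1-8=0; pred: 53+4-10=47
Step 4: prey: 0+0-0=0; pred: 47+0-9=38
Step 5: prey: 0+0-0=0; pred: 38+0-7=31
Step 6: prey: 0+0-0=0; pred: 31+0-6=25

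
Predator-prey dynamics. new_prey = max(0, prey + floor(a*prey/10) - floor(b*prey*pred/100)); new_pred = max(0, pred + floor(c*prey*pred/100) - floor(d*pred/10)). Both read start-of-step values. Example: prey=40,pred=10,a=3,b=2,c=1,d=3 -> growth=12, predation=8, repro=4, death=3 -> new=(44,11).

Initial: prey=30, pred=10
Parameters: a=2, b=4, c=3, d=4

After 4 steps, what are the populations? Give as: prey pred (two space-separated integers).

Step 1: prey: 30+6-12=24; pred: 10+9-4=15
Step 2: prey: 24+4-14=14; pred: 15+10-6=19
Step 3: prey: 14+2-10=6; pred: 19+7-7=19
Step 4: prey: 6+1-4=3; pred: 19+3-7=15

Answer: 3 15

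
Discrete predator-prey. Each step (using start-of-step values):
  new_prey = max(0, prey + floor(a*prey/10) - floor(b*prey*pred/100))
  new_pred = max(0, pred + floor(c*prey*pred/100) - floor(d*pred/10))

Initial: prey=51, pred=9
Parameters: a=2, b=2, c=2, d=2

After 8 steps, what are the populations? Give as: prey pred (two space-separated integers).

Answer: 0 32

Derivation:
Step 1: prey: 51+10-9=52; pred: 9+9-1=17
Step 2: prey: 52+10-17=45; pred: 17+17-3=31
Step 3: prey: 45+9-27=27; pred: 31+27-6=52
Step 4: prey: 27+5-28=4; pred: 52+28-10=70
Step 5: prey: 4+0-5=0; pred: 70+5-14=61
Step 6: prey: 0+0-0=0; pred: 61+0-12=49
Step 7: prey: 0+0-0=0; pred: 49+0-9=40
Step 8: prey: 0+0-0=0; pred: 40+0-8=32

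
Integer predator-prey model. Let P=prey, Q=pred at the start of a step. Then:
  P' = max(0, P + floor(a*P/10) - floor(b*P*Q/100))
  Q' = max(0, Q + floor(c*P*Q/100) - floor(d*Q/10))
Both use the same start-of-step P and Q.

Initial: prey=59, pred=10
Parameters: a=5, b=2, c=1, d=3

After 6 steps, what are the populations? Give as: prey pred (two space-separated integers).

Answer: 0 103

Derivation:
Step 1: prey: 59+29-11=77; pred: 10+5-3=12
Step 2: prey: 77+38-18=97; pred: 12+9-3=18
Step 3: prey: 97+48-34=111; pred: 18+17-5=30
Step 4: prey: 111+55-66=100; pred: 30+33-9=54
Step 5: prey: 100+50-108=42; pred: 54+54-16=92
Step 6: prey: 42+21-77=0; pred: 92+38-27=103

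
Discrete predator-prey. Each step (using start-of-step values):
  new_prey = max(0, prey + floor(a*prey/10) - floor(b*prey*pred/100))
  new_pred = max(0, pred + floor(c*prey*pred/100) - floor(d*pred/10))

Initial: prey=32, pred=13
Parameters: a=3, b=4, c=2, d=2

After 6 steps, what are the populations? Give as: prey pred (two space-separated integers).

Answer: 0 15

Derivation:
Step 1: prey: 32+9-16=25; pred: 13+8-2=19
Step 2: prey: 25+7-19=13; pred: 19+9-3=25
Step 3: prey: 13+3-13=3; pred: 25+6-5=26
Step 4: prey: 3+0-3=0; pred: 26+1-5=22
Step 5: prey: 0+0-0=0; pred: 22+0-4=18
Step 6: prey: 0+0-0=0; pred: 18+0-3=15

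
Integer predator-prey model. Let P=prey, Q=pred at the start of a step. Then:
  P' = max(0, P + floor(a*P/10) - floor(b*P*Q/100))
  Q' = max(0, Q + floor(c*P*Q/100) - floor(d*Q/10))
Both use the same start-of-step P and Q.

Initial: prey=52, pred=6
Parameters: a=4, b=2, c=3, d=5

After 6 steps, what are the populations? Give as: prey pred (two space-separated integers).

Answer: 0 49

Derivation:
Step 1: prey: 52+20-6=66; pred: 6+9-3=12
Step 2: prey: 66+26-15=77; pred: 12+23-6=29
Step 3: prey: 77+30-44=63; pred: 29+66-14=81
Step 4: prey: 63+25-102=0; pred: 81+153-40=194
Step 5: prey: 0+0-0=0; pred: 194+0-97=97
Step 6: prey: 0+0-0=0; pred: 97+0-48=49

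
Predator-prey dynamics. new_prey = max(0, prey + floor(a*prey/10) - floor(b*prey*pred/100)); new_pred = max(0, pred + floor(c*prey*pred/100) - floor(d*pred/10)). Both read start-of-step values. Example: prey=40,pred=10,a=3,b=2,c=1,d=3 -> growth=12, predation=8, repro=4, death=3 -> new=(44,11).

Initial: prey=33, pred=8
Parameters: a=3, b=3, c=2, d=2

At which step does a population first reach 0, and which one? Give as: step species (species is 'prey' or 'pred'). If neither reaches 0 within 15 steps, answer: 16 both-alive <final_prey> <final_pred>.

Answer: 6 prey

Derivation:
Step 1: prey: 33+9-7=35; pred: 8+5-1=12
Step 2: prey: 35+10-12=33; pred: 12+8-2=18
Step 3: prey: 33+9-17=25; pred: 18+11-3=26
Step 4: prey: 25+7-19=13; pred: 26+13-5=34
Step 5: prey: 13+3-13=3; pred: 34+8-6=36
Step 6: prey: 3+0-3=0; pred: 36+2-7=31
First extinction: prey at step 6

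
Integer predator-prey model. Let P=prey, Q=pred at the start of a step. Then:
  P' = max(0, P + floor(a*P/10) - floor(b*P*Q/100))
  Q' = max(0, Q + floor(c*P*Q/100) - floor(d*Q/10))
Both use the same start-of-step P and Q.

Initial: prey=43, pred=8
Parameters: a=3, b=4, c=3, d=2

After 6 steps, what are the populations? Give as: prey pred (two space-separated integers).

Step 1: prey: 43+12-13=42; pred: 8+10-1=17
Step 2: prey: 42+12-28=26; pred: 17+21-3=35
Step 3: prey: 26+7-36=0; pred: 35+27-7=55
Step 4: prey: 0+0-0=0; pred: 55+0-11=44
Step 5: prey: 0+0-0=0; pred: 44+0-8=36
Step 6: prey: 0+0-0=0; pred: 36+0-7=29

Answer: 0 29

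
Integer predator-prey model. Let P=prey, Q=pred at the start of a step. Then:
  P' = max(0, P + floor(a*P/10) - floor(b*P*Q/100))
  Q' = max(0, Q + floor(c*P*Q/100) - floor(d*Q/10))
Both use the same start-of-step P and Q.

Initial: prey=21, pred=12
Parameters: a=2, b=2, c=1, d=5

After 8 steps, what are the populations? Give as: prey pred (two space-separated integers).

Step 1: prey: 21+4-5=20; pred: 12+2-6=8
Step 2: prey: 20+4-3=21; pred: 8+1-4=5
Step 3: prey: 21+4-2=23; pred: 5+1-2=4
Step 4: prey: 23+4-1=26; pred: 4+0-2=2
Step 5: prey: 26+5-1=30; pred: 2+0-1=1
Step 6: prey: 30+6-0=36; pred: 1+0-0=1
Step 7: prey: 36+7-0=43; pred: 1+0-0=1
Step 8: prey: 43+8-0=51; pred: 1+0-0=1

Answer: 51 1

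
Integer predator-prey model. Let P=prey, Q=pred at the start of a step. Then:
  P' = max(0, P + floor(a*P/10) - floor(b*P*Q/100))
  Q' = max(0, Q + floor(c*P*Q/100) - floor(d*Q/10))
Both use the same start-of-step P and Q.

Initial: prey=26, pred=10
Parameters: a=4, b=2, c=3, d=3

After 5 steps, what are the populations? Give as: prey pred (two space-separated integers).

Answer: 0 88

Derivation:
Step 1: prey: 26+10-5=31; pred: 10+7-3=14
Step 2: prey: 31+12-8=35; pred: 14+13-4=23
Step 3: prey: 35+14-16=33; pred: 23+24-6=41
Step 4: prey: 33+13-27=19; pred: 41+40-12=69
Step 5: prey: 19+7-26=0; pred: 69+39-20=88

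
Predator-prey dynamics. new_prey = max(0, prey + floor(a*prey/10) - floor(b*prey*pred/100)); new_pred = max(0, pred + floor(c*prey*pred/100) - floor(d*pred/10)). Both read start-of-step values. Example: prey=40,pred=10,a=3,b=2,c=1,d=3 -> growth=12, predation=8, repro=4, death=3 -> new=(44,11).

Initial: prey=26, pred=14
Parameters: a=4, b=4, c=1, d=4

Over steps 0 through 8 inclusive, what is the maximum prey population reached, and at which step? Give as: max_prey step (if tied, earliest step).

Step 1: prey: 26+10-14=22; pred: 14+3-5=12
Step 2: prey: 22+8-10=20; pred: 12+2-4=10
Step 3: prey: 20+8-8=20; pred: 10+2-4=8
Step 4: prey: 20+8-6=22; pred: 8+1-3=6
Step 5: prey: 22+8-5=25; pred: 6+1-2=5
Step 6: prey: 25+10-5=30; pred: 5+1-2=4
Step 7: prey: 30+12-4=38; pred: 4+1-1=4
Step 8: prey: 38+15-6=47; pred: 4+1-1=4
Max prey = 47 at step 8

Answer: 47 8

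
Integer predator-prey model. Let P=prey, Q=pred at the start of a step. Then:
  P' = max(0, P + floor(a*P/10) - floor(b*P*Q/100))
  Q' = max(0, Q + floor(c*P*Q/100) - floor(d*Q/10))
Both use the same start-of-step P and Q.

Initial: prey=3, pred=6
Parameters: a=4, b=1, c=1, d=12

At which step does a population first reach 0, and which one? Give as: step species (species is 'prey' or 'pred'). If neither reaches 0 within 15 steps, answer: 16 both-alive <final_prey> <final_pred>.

Answer: 1 pred

Derivation:
Step 1: prey: 3+1-0=4; pred: 6+0-7=0
First extinction: pred at step 1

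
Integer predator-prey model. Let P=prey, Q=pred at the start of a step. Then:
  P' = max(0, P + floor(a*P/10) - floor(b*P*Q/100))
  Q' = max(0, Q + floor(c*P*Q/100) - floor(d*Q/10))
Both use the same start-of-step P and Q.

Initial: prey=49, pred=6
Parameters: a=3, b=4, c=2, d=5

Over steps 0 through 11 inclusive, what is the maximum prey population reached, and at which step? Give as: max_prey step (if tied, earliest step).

Answer: 52 1

Derivation:
Step 1: prey: 49+14-11=52; pred: 6+5-3=8
Step 2: prey: 52+15-16=51; pred: 8+8-4=12
Step 3: prey: 51+15-24=42; pred: 12+12-6=18
Step 4: prey: 42+12-30=24; pred: 18+15-9=24
Step 5: prey: 24+7-23=8; pred: 24+11-12=23
Step 6: prey: 8+2-7=3; pred: 23+3-11=15
Step 7: prey: 3+0-1=2; pred: 15+0-7=8
Step 8: prey: 2+0-0=2; pred: 8+0-4=4
Step 9: prey: 2+0-0=2; pred: 4+0-2=2
Step 10: prey: 2+0-0=2; pred: 2+0-1=1
Step 11: prey: 2+0-0=2; pred: 1+0-0=1
Max prey = 52 at step 1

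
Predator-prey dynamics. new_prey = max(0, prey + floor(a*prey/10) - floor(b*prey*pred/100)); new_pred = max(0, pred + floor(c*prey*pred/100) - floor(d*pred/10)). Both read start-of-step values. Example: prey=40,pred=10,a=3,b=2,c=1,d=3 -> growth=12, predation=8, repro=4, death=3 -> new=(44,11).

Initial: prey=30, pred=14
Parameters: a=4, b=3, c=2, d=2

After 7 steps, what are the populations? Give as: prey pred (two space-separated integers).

Step 1: prey: 30+12-12=30; pred: 14+8-2=20
Step 2: prey: 30+12-18=24; pred: 20+12-4=28
Step 3: prey: 24+9-20=13; pred: 28+13-5=36
Step 4: prey: 13+5-14=4; pred: 36+9-7=38
Step 5: prey: 4+1-4=1; pred: 38+3-7=34
Step 6: prey: 1+0-1=0; pred: 34+0-6=28
Step 7: prey: 0+0-0=0; pred: 28+0-5=23

Answer: 0 23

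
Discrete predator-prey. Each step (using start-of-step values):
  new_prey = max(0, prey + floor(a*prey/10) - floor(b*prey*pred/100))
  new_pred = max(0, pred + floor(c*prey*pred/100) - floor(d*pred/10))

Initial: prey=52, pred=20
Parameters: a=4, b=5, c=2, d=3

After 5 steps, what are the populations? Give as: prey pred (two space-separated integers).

Answer: 0 14

Derivation:
Step 1: prey: 52+20-52=20; pred: 20+20-6=34
Step 2: prey: 20+8-34=0; pred: 34+13-10=37
Step 3: prey: 0+0-0=0; pred: 37+0-11=26
Step 4: prey: 0+0-0=0; pred: 26+0-7=19
Step 5: prey: 0+0-0=0; pred: 19+0-5=14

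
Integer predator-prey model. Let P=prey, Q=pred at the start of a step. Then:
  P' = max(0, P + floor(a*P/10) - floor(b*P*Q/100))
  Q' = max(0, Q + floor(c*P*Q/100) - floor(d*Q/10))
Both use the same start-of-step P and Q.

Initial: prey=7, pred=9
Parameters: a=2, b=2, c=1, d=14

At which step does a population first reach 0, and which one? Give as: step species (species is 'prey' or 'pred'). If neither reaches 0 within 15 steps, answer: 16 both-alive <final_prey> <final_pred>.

Step 1: prey: 7+1-1=7; pred: 9+0-12=0
First extinction: pred at step 1

Answer: 1 pred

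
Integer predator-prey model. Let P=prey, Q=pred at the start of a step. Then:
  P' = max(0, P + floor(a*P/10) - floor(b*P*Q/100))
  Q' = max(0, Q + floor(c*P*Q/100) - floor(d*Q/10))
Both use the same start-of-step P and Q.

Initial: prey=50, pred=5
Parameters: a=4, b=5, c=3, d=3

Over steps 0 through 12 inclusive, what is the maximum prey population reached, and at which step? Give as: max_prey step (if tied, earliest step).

Answer: 58 1

Derivation:
Step 1: prey: 50+20-12=58; pred: 5+7-1=11
Step 2: prey: 58+23-31=50; pred: 11+19-3=27
Step 3: prey: 50+20-67=3; pred: 27+40-8=59
Step 4: prey: 3+1-8=0; pred: 59+5-17=47
Step 5: prey: 0+0-0=0; pred: 47+0-14=33
Step 6: prey: 0+0-0=0; pred: 33+0-9=24
Step 7: prey: 0+0-0=0; pred: 24+0-7=17
Step 8: prey: 0+0-0=0; pred: 17+0-5=12
Step 9: prey: 0+0-0=0; pred: 12+0-3=9
Step 10: prey: 0+0-0=0; pred: 9+0-2=7
Step 11: prey: 0+0-0=0; pred: 7+0-2=5
Step 12: prey: 0+0-0=0; pred: 5+0-1=4
Max prey = 58 at step 1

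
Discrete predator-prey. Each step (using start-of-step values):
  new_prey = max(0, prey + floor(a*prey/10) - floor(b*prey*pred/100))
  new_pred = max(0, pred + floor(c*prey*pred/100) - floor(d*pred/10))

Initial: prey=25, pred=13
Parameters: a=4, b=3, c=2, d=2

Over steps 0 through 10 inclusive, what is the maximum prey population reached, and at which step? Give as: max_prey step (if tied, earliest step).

Step 1: prey: 25+10-9=26; pred: 13+6-2=17
Step 2: prey: 26+10-13=23; pred: 17+8-3=22
Step 3: prey: 23+9-15=17; pred: 22+10-4=28
Step 4: prey: 17+6-14=9; pred: 28+9-5=32
Step 5: prey: 9+3-8=4; pred: 32+5-6=31
Step 6: prey: 4+1-3=2; pred: 31+2-6=27
Step 7: prey: 2+0-1=1; pred: 27+1-5=23
Step 8: prey: 1+0-0=1; pred: 23+0-4=19
Step 9: prey: 1+0-0=1; pred: 19+0-3=16
Step 10: prey: 1+0-0=1; pred: 16+0-3=13
Max prey = 26 at step 1

Answer: 26 1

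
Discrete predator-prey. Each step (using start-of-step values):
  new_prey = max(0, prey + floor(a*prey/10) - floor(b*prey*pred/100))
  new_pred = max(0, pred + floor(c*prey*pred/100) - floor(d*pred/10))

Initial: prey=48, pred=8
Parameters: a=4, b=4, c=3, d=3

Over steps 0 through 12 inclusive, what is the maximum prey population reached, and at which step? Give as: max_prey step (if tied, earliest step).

Step 1: prey: 48+19-15=52; pred: 8+11-2=17
Step 2: prey: 52+20-35=37; pred: 17+26-5=38
Step 3: prey: 37+14-56=0; pred: 38+42-11=69
Step 4: prey: 0+0-0=0; pred: 69+0-20=49
Step 5: prey: 0+0-0=0; pred: 49+0-14=35
Step 6: prey: 0+0-0=0; pred: 35+0-10=25
Step 7: prey: 0+0-0=0; pred: 25+0-7=18
Step 8: prey: 0+0-0=0; pred: 18+0-5=13
Step 9: prey: 0+0-0=0; pred: 13+0-3=10
Step 10: prey: 0+0-0=0; pred: 10+0-3=7
Step 11: prey: 0+0-0=0; pred: 7+0-2=5
Step 12: prey: 0+0-0=0; pred: 5+0-1=4
Max prey = 52 at step 1

Answer: 52 1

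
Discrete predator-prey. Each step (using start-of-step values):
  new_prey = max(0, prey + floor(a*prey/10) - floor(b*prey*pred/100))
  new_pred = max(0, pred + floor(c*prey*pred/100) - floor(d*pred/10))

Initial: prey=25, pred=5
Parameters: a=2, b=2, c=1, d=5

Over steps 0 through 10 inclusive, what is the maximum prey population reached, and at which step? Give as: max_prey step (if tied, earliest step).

Answer: 114 10

Derivation:
Step 1: prey: 25+5-2=28; pred: 5+1-2=4
Step 2: prey: 28+5-2=31; pred: 4+1-2=3
Step 3: prey: 31+6-1=36; pred: 3+0-1=2
Step 4: prey: 36+7-1=42; pred: 2+0-1=1
Step 5: prey: 42+8-0=50; pred: 1+0-0=1
Step 6: prey: 50+10-1=59; pred: 1+0-0=1
Step 7: prey: 59+11-1=69; pred: 1+0-0=1
Step 8: prey: 69+13-1=81; pred: 1+0-0=1
Step 9: prey: 81+16-1=96; pred: 1+0-0=1
Step 10: prey: 96+19-1=114; pred: 1+0-0=1
Max prey = 114 at step 10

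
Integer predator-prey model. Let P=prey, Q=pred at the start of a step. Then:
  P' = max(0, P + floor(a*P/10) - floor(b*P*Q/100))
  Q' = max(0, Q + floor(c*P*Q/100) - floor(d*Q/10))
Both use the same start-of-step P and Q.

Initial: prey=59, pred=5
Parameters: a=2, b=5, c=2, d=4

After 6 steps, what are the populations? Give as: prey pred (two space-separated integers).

Answer: 1 9

Derivation:
Step 1: prey: 59+11-14=56; pred: 5+5-2=8
Step 2: prey: 56+11-22=45; pred: 8+8-3=13
Step 3: prey: 45+9-29=25; pred: 13+11-5=19
Step 4: prey: 25+5-23=7; pred: 19+9-7=21
Step 5: prey: 7+1-7=1; pred: 21+2-8=15
Step 6: prey: 1+0-0=1; pred: 15+0-6=9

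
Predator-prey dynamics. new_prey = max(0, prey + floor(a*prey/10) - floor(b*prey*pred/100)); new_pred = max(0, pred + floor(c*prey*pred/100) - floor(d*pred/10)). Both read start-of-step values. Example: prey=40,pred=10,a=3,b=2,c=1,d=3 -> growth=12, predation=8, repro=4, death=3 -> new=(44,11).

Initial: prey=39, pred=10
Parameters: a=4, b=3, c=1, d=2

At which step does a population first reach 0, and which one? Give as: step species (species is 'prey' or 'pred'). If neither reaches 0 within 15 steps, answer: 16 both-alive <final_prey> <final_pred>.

Answer: 16 both-alive 4 8

Derivation:
Step 1: prey: 39+15-11=43; pred: 10+3-2=11
Step 2: prey: 43+17-14=46; pred: 11+4-2=13
Step 3: prey: 46+18-17=47; pred: 13+5-2=16
Step 4: prey: 47+18-22=43; pred: 16+7-3=20
Step 5: prey: 43+17-25=35; pred: 20+8-4=24
Step 6: prey: 35+14-25=24; pred: 24+8-4=28
Step 7: prey: 24+9-20=13; pred: 28+6-5=29
Step 8: prey: 13+5-11=7; pred: 29+3-5=27
Step 9: prey: 7+2-5=4; pred: 27+1-5=23
Step 10: prey: 4+1-2=3; pred: 23+0-4=19
Step 11: prey: 3+1-1=3; pred: 19+0-3=16
Step 12: prey: 3+1-1=3; pred: 16+0-3=13
Step 13: prey: 3+1-1=3; pred: 13+0-2=11
Step 14: prey: 3+1-0=4; pred: 11+0-2=9
Step 15: prey: 4+1-1=4; pred: 9+0-1=8
No extinction within 15 steps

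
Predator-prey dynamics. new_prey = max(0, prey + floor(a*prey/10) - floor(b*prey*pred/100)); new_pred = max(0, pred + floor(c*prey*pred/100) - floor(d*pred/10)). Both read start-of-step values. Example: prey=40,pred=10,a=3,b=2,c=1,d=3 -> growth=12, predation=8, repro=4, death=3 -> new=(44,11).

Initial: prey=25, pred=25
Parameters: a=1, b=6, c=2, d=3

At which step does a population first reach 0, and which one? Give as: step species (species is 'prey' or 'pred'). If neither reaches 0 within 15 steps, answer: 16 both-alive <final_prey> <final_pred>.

Step 1: prey: 25+2-37=0; pred: 25+12-7=30
First extinction: prey at step 1

Answer: 1 prey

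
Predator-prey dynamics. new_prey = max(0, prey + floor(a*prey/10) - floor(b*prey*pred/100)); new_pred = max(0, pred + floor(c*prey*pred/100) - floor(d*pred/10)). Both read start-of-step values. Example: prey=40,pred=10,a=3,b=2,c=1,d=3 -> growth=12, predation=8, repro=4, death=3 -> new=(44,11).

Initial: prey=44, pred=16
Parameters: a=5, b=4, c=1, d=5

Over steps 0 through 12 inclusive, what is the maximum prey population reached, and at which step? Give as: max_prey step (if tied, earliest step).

Answer: 103 11

Derivation:
Step 1: prey: 44+22-28=38; pred: 16+7-8=15
Step 2: prey: 38+19-22=35; pred: 15+5-7=13
Step 3: prey: 35+17-18=34; pred: 13+4-6=11
Step 4: prey: 34+17-14=37; pred: 11+3-5=9
Step 5: prey: 37+18-13=42; pred: 9+3-4=8
Step 6: prey: 42+21-13=50; pred: 8+3-4=7
Step 7: prey: 50+25-14=61; pred: 7+3-3=7
Step 8: prey: 61+30-17=74; pred: 7+4-3=8
Step 9: prey: 74+37-23=88; pred: 8+5-4=9
Step 10: prey: 88+44-31=101; pred: 9+7-4=12
Step 11: prey: 101+50-48=103; pred: 12+12-6=18
Step 12: prey: 103+51-74=80; pred: 18+18-9=27
Max prey = 103 at step 11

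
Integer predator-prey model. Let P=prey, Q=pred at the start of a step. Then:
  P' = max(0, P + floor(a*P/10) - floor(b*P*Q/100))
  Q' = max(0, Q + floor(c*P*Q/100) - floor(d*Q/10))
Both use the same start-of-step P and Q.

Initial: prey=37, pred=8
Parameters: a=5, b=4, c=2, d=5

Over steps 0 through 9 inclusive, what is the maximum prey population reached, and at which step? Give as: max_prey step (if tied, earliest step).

Answer: 52 3

Derivation:
Step 1: prey: 37+18-11=44; pred: 8+5-4=9
Step 2: prey: 44+22-15=51; pred: 9+7-4=12
Step 3: prey: 51+25-24=52; pred: 12+12-6=18
Step 4: prey: 52+26-37=41; pred: 18+18-9=27
Step 5: prey: 41+20-44=17; pred: 27+22-13=36
Step 6: prey: 17+8-24=1; pred: 36+12-18=30
Step 7: prey: 1+0-1=0; pred: 30+0-15=15
Step 8: prey: 0+0-0=0; pred: 15+0-7=8
Step 9: prey: 0+0-0=0; pred: 8+0-4=4
Max prey = 52 at step 3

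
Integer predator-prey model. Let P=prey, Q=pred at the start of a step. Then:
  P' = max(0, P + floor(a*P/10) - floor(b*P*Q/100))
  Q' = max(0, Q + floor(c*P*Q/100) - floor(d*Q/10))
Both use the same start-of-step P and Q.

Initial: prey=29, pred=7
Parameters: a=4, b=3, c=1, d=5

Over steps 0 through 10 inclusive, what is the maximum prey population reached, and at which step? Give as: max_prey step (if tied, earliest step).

Step 1: prey: 29+11-6=34; pred: 7+2-3=6
Step 2: prey: 34+13-6=41; pred: 6+2-3=5
Step 3: prey: 41+16-6=51; pred: 5+2-2=5
Step 4: prey: 51+20-7=64; pred: 5+2-2=5
Step 5: prey: 64+25-9=80; pred: 5+3-2=6
Step 6: prey: 80+32-14=98; pred: 6+4-3=7
Step 7: prey: 98+39-20=117; pred: 7+6-3=10
Step 8: prey: 117+46-35=128; pred: 10+11-5=16
Step 9: prey: 128+51-61=118; pred: 16+20-8=28
Step 10: prey: 118+47-99=66; pred: 28+33-14=47
Max prey = 128 at step 8

Answer: 128 8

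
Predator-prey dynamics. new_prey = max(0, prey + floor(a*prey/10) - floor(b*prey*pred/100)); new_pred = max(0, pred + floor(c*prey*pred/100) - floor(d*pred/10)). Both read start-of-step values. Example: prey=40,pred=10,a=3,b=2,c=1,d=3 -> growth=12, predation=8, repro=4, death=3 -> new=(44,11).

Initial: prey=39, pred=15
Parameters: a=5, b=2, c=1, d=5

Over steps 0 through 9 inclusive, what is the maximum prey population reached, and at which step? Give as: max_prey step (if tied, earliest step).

Step 1: prey: 39+19-11=47; pred: 15+5-7=13
Step 2: prey: 47+23-12=58; pred: 13+6-6=13
Step 3: prey: 58+29-15=72; pred: 13+7-6=14
Step 4: prey: 72+36-20=88; pred: 14+10-7=17
Step 5: prey: 88+44-29=103; pred: 17+14-8=23
Step 6: prey: 103+51-47=107; pred: 23+23-11=35
Step 7: prey: 107+53-74=86; pred: 35+37-17=55
Step 8: prey: 86+43-94=35; pred: 55+47-27=75
Step 9: prey: 35+17-52=0; pred: 75+26-37=64
Max prey = 107 at step 6

Answer: 107 6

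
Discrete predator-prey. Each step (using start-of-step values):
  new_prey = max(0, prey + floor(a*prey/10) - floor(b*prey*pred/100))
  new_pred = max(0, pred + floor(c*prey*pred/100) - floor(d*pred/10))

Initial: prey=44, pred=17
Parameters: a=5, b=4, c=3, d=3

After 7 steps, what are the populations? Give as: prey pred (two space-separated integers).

Answer: 0 14

Derivation:
Step 1: prey: 44+22-29=37; pred: 17+22-5=34
Step 2: prey: 37+18-50=5; pred: 34+37-10=61
Step 3: prey: 5+2-12=0; pred: 61+9-18=52
Step 4: prey: 0+0-0=0; pred: 52+0-15=37
Step 5: prey: 0+0-0=0; pred: 37+0-11=26
Step 6: prey: 0+0-0=0; pred: 26+0-7=19
Step 7: prey: 0+0-0=0; pred: 19+0-5=14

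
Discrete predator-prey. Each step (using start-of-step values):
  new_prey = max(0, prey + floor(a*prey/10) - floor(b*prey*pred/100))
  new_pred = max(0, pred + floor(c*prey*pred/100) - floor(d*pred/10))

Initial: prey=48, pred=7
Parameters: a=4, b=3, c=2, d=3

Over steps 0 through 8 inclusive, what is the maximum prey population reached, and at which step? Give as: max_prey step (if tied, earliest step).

Answer: 61 2

Derivation:
Step 1: prey: 48+19-10=57; pred: 7+6-2=11
Step 2: prey: 57+22-18=61; pred: 11+12-3=20
Step 3: prey: 61+24-36=49; pred: 20+24-6=38
Step 4: prey: 49+19-55=13; pred: 38+37-11=64
Step 5: prey: 13+5-24=0; pred: 64+16-19=61
Step 6: prey: 0+0-0=0; pred: 61+0-18=43
Step 7: prey: 0+0-0=0; pred: 43+0-12=31
Step 8: prey: 0+0-0=0; pred: 31+0-9=22
Max prey = 61 at step 2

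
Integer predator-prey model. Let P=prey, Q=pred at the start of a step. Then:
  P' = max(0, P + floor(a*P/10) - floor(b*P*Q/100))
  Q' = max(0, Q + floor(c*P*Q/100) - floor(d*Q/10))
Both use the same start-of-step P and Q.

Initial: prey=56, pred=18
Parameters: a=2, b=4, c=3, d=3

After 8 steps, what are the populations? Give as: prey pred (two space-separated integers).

Answer: 0 9

Derivation:
Step 1: prey: 56+11-40=27; pred: 18+30-5=43
Step 2: prey: 27+5-46=0; pred: 43+34-12=65
Step 3: prey: 0+0-0=0; pred: 65+0-19=46
Step 4: prey: 0+0-0=0; pred: 46+0-13=33
Step 5: prey: 0+0-0=0; pred: 33+0-9=24
Step 6: prey: 0+0-0=0; pred: 24+0-7=17
Step 7: prey: 0+0-0=0; pred: 17+0-5=12
Step 8: prey: 0+0-0=0; pred: 12+0-3=9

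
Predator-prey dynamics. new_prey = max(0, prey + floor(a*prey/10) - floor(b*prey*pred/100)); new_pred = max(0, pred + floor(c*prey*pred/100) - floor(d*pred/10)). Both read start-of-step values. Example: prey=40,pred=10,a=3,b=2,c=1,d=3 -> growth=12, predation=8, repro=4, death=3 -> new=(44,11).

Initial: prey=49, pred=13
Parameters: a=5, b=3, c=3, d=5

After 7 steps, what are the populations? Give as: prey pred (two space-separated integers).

Step 1: prey: 49+24-19=54; pred: 13+19-6=26
Step 2: prey: 54+27-42=39; pred: 26+42-13=55
Step 3: prey: 39+19-64=0; pred: 55+64-27=92
Step 4: prey: 0+0-0=0; pred: 92+0-46=46
Step 5: prey: 0+0-0=0; pred: 46+0-23=23
Step 6: prey: 0+0-0=0; pred: 23+0-11=12
Step 7: prey: 0+0-0=0; pred: 12+0-6=6

Answer: 0 6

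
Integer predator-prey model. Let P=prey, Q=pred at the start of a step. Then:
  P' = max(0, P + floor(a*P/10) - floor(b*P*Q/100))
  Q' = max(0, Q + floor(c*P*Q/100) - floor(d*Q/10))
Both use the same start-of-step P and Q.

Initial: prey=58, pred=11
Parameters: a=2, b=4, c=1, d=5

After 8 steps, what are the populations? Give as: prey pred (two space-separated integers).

Answer: 23 1

Derivation:
Step 1: prey: 58+11-25=44; pred: 11+6-5=12
Step 2: prey: 44+8-21=31; pred: 12+5-6=11
Step 3: prey: 31+6-13=24; pred: 11+3-5=9
Step 4: prey: 24+4-8=20; pred: 9+2-4=7
Step 5: prey: 20+4-5=19; pred: 7+1-3=5
Step 6: prey: 19+3-3=19; pred: 5+0-2=3
Step 7: prey: 19+3-2=20; pred: 3+0-1=2
Step 8: prey: 20+4-1=23; pred: 2+0-1=1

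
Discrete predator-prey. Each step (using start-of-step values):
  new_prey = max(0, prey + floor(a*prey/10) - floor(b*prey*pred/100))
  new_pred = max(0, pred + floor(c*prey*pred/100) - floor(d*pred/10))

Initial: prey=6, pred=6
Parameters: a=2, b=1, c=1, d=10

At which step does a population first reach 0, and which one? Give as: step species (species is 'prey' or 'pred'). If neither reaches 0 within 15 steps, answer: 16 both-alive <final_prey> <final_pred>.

Step 1: prey: 6+1-0=7; pred: 6+0-6=0
First extinction: pred at step 1

Answer: 1 pred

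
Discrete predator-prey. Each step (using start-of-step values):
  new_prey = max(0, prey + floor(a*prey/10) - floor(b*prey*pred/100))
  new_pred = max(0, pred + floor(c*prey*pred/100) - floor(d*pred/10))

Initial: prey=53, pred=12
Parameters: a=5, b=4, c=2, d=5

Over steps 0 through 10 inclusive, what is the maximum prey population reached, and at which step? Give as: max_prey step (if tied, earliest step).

Step 1: prey: 53+26-25=54; pred: 12+12-6=18
Step 2: prey: 54+27-38=43; pred: 18+19-9=28
Step 3: prey: 43+21-48=16; pred: 28+24-14=38
Step 4: prey: 16+8-24=0; pred: 38+12-19=31
Step 5: prey: 0+0-0=0; pred: 31+0-15=16
Step 6: prey: 0+0-0=0; pred: 16+0-8=8
Step 7: prey: 0+0-0=0; pred: 8+0-4=4
Step 8: prey: 0+0-0=0; pred: 4+0-2=2
Step 9: prey: 0+0-0=0; pred: 2+0-1=1
Step 10: prey: 0+0-0=0; pred: 1+0-0=1
Max prey = 54 at step 1

Answer: 54 1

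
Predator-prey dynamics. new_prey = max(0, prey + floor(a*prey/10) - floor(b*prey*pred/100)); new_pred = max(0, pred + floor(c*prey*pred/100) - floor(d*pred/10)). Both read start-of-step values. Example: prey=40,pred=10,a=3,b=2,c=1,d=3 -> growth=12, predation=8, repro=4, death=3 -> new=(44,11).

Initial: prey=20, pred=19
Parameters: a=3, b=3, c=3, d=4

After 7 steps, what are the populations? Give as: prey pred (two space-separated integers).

Answer: 2 5

Derivation:
Step 1: prey: 20+6-11=15; pred: 19+11-7=23
Step 2: prey: 15+4-10=9; pred: 23+10-9=24
Step 3: prey: 9+2-6=5; pred: 24+6-9=21
Step 4: prey: 5+1-3=3; pred: 21+3-8=16
Step 5: prey: 3+0-1=2; pred: 16+1-6=11
Step 6: prey: 2+0-0=2; pred: 11+0-4=7
Step 7: prey: 2+0-0=2; pred: 7+0-2=5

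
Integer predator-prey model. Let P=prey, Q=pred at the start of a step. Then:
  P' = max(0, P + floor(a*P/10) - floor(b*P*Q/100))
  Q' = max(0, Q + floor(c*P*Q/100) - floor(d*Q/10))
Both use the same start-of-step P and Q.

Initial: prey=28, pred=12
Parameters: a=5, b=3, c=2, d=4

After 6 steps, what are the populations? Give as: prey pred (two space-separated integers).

Answer: 9 33

Derivation:
Step 1: prey: 28+14-10=32; pred: 12+6-4=14
Step 2: prey: 32+16-13=35; pred: 14+8-5=17
Step 3: prey: 35+17-17=35; pred: 17+11-6=22
Step 4: prey: 35+17-23=29; pred: 22+15-8=29
Step 5: prey: 29+14-25=18; pred: 29+16-11=34
Step 6: prey: 18+9-18=9; pred: 34+12-13=33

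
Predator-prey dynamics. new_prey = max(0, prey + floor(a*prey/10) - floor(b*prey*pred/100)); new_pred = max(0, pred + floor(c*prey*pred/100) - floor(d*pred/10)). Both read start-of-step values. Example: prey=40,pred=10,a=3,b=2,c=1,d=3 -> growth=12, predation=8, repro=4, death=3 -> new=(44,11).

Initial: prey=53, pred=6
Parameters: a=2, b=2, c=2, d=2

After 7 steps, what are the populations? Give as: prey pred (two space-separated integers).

Step 1: prey: 53+10-6=57; pred: 6+6-1=11
Step 2: prey: 57+11-12=56; pred: 11+12-2=21
Step 3: prey: 56+11-23=44; pred: 21+23-4=40
Step 4: prey: 44+8-35=17; pred: 40+35-8=67
Step 5: prey: 17+3-22=0; pred: 67+22-13=76
Step 6: prey: 0+0-0=0; pred: 76+0-15=61
Step 7: prey: 0+0-0=0; pred: 61+0-12=49

Answer: 0 49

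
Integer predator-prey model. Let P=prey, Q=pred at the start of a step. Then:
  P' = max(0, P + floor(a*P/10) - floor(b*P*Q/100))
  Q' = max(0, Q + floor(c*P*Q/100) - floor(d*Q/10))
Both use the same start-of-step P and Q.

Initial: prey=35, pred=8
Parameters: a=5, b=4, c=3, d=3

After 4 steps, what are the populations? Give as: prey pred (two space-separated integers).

Step 1: prey: 35+17-11=41; pred: 8+8-2=14
Step 2: prey: 41+20-22=39; pred: 14+17-4=27
Step 3: prey: 39+19-42=16; pred: 27+31-8=50
Step 4: prey: 16+8-32=0; pred: 50+24-15=59

Answer: 0 59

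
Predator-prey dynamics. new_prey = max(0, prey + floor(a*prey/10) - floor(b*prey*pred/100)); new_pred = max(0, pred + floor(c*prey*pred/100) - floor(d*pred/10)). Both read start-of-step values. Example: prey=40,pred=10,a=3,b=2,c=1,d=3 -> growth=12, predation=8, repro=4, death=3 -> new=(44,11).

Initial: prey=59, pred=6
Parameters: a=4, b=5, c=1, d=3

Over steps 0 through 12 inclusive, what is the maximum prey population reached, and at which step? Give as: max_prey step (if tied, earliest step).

Answer: 65 1

Derivation:
Step 1: prey: 59+23-17=65; pred: 6+3-1=8
Step 2: prey: 65+26-26=65; pred: 8+5-2=11
Step 3: prey: 65+26-35=56; pred: 11+7-3=15
Step 4: prey: 56+22-42=36; pred: 15+8-4=19
Step 5: prey: 36+14-34=16; pred: 19+6-5=20
Step 6: prey: 16+6-16=6; pred: 20+3-6=17
Step 7: prey: 6+2-5=3; pred: 17+1-5=13
Step 8: prey: 3+1-1=3; pred: 13+0-3=10
Step 9: prey: 3+1-1=3; pred: 10+0-3=7
Step 10: prey: 3+1-1=3; pred: 7+0-2=5
Step 11: prey: 3+1-0=4; pred: 5+0-1=4
Step 12: prey: 4+1-0=5; pred: 4+0-1=3
Max prey = 65 at step 1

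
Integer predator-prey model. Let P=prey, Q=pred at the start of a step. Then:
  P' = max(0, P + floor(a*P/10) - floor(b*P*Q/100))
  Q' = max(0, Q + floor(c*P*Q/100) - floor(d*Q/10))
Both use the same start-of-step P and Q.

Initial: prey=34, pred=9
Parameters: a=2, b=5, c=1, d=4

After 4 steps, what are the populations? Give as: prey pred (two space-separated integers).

Step 1: prey: 34+6-15=25; pred: 9+3-3=9
Step 2: prey: 25+5-11=19; pred: 9+2-3=8
Step 3: prey: 19+3-7=15; pred: 8+1-3=6
Step 4: prey: 15+3-4=14; pred: 6+0-2=4

Answer: 14 4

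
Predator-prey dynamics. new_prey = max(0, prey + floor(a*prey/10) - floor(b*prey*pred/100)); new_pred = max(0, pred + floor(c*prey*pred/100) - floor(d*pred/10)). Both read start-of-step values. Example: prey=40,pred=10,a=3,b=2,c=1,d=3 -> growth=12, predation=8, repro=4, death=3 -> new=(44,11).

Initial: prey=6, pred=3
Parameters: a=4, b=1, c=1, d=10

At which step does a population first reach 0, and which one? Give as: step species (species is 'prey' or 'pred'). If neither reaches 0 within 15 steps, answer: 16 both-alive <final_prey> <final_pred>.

Step 1: prey: 6+2-0=8; pred: 3+0-3=0
First extinction: pred at step 1

Answer: 1 pred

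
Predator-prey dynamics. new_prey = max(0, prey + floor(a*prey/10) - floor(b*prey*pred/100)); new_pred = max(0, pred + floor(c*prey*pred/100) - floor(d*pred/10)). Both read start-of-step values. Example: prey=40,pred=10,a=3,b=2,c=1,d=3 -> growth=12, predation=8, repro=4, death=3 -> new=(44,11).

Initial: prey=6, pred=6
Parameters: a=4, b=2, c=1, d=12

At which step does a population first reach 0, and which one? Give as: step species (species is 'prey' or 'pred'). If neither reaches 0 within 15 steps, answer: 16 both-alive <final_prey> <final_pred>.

Answer: 1 pred

Derivation:
Step 1: prey: 6+2-0=8; pred: 6+0-7=0
First extinction: pred at step 1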